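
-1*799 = -799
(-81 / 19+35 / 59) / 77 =-374 / 7847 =-0.05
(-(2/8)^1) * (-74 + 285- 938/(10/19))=1964/5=392.80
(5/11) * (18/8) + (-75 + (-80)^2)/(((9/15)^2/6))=13915135/132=105417.69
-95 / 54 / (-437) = 5 / 1242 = 0.00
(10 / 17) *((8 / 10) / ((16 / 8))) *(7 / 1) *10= 280 / 17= 16.47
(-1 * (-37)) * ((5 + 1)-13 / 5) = 629 / 5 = 125.80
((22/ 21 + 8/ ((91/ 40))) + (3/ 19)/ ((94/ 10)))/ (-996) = -159539/ 34687692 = -0.00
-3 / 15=-1 / 5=-0.20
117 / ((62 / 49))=5733 / 62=92.47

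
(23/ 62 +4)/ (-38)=-271/ 2356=-0.12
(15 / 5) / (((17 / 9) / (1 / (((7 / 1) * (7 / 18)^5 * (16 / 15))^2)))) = 84728860944300 / 235301882417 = 360.09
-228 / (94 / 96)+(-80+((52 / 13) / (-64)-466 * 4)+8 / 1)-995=-2379263 / 752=-3163.91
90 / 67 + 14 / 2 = 559 / 67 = 8.34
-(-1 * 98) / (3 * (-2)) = -49 / 3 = -16.33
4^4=256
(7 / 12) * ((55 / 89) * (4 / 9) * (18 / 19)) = 770 / 5073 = 0.15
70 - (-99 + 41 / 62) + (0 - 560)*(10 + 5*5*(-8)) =6607237 / 62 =106568.34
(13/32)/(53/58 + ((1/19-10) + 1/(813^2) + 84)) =4734520947/873674129584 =0.01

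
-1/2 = -0.50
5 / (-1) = -5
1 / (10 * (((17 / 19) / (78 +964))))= 9899 / 85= 116.46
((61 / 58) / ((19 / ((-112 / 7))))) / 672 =-61 / 46284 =-0.00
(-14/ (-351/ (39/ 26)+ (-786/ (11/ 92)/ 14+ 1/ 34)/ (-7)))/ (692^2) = 64141/ 366218067812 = 0.00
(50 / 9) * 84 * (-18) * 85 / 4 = -178500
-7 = -7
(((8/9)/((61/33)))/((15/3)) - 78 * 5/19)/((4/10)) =-177589/3477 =-51.08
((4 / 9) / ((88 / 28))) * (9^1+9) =28 / 11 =2.55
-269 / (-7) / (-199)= -269 / 1393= -0.19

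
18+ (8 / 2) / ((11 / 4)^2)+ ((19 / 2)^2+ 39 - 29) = 57489 / 484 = 118.78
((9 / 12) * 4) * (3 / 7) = 1.29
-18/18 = -1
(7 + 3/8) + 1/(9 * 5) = 2663/360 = 7.40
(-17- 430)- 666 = -1113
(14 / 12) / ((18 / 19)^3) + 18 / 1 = 677869 / 34992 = 19.37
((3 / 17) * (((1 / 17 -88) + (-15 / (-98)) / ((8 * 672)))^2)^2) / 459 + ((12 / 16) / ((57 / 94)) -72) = 89998566053985935257777551680315683 / 3925960834364815973631985188864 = 22923.96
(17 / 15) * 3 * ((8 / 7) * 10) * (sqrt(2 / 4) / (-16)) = -17 * sqrt(2) / 14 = -1.72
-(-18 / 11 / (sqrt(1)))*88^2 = 12672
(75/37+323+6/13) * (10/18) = 782800/4329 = 180.83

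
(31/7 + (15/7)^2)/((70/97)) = 12.50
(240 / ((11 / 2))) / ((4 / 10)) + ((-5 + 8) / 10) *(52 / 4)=12429 / 110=112.99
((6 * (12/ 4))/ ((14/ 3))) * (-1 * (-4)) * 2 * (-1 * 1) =-30.86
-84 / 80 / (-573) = 7 / 3820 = 0.00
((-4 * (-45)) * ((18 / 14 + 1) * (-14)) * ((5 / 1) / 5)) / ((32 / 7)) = -1260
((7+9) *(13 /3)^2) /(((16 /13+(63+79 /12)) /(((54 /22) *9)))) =11389248 /121517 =93.73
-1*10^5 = -100000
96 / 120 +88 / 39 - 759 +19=-143704 / 195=-736.94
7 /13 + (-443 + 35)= -5297 /13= -407.46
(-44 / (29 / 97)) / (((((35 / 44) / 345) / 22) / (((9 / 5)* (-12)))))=30787371648 / 1015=30332385.86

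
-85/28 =-3.04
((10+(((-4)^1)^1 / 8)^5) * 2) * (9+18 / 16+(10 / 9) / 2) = 245311 / 1152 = 212.94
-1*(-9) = 9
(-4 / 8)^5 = -1 / 32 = -0.03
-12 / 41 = -0.29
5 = 5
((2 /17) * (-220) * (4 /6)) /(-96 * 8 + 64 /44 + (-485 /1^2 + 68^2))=-9680 /1891947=-0.01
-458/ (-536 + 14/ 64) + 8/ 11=298376/ 188595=1.58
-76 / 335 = -0.23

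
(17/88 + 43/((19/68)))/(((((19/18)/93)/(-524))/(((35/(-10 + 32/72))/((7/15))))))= 55835068.11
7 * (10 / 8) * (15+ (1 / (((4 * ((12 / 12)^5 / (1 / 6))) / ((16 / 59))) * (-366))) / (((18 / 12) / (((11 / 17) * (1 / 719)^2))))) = 448344262432255 / 3415956285204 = 131.25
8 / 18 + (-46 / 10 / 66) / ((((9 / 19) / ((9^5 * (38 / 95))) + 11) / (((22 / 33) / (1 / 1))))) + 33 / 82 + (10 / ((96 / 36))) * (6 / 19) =2143461318994 / 1057522869315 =2.03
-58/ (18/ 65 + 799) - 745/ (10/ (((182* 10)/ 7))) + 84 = -19286.07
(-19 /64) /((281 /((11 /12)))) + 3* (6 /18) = 215599 /215808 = 1.00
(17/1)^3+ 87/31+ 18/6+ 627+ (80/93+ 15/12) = 66575/12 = 5547.92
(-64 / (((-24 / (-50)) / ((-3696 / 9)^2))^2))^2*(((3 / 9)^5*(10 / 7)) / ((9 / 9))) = 47387919273907242139648000000000 / 129140163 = 366949507984647983909142.20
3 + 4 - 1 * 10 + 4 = 1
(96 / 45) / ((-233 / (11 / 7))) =-352 / 24465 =-0.01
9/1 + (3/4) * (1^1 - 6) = 21/4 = 5.25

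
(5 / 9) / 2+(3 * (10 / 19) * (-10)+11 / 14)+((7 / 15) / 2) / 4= -702287 / 47880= -14.67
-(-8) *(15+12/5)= 696/5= 139.20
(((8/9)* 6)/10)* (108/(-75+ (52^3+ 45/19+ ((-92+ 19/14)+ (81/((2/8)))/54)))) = 76608/186799465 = 0.00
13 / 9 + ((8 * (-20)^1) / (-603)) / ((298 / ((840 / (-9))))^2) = 177169639 / 120484827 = 1.47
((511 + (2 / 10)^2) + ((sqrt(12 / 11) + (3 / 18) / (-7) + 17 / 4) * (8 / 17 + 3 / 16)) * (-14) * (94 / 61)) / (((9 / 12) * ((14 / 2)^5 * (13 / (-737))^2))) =304865986046369 / 2650929453900 -830851054 * sqrt(33) / 1262347359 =111.22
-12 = -12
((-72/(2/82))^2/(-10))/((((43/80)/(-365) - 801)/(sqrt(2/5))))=5089153536 *sqrt(10)/23389243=688.06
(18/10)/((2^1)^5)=9/160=0.06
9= 9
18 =18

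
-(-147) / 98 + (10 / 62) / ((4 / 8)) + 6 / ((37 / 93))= 38777 / 2294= 16.90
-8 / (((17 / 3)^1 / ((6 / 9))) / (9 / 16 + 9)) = -9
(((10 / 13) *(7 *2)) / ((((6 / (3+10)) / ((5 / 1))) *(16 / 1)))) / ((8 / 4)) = 175 / 48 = 3.65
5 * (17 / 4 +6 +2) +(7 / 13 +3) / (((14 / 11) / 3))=25331 / 364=69.59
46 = 46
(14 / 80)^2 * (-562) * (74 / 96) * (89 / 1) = -45341317 / 38400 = -1180.76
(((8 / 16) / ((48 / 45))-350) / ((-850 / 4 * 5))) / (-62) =-2237 / 421600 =-0.01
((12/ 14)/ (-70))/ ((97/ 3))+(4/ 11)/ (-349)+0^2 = -129611/ 91233835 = -0.00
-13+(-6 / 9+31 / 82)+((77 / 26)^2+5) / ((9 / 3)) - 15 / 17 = -13542521 / 1413516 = -9.58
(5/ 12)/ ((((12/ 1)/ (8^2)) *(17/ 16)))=320/ 153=2.09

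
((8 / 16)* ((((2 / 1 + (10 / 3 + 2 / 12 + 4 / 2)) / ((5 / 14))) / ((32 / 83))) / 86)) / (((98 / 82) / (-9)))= -91881 / 38528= -2.38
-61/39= -1.56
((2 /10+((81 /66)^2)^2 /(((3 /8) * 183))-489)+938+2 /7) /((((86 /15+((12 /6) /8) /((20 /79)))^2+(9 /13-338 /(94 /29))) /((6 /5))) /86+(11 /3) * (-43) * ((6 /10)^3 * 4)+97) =-255170138084375155200 /22586884094367043759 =-11.30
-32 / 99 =-0.32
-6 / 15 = -2 / 5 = -0.40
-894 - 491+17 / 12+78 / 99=-60843 / 44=-1382.80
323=323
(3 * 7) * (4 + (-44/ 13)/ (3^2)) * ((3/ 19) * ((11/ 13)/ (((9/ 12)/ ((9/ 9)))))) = 130592/ 9633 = 13.56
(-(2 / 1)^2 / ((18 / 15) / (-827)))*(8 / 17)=66160 / 51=1297.25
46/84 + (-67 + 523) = 19175/42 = 456.55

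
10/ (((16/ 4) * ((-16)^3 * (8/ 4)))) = -5/ 16384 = -0.00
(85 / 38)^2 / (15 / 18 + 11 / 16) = 86700 / 26353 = 3.29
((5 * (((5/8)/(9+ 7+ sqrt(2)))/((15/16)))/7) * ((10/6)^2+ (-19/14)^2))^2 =71386666075/3688858041624-3320310050 * sqrt(2)/1383321765609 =0.02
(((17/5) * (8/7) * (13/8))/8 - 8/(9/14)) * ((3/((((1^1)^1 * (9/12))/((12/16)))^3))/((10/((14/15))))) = -29371/9000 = -3.26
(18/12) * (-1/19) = -3/38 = -0.08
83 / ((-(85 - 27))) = -83 / 58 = -1.43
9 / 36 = 1 / 4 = 0.25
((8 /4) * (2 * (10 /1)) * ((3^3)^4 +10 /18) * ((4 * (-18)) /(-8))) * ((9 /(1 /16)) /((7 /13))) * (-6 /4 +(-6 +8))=25582078080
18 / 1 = 18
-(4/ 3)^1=-4/ 3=-1.33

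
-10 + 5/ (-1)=-15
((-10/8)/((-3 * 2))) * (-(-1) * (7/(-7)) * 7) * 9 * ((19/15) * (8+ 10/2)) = -1729/8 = -216.12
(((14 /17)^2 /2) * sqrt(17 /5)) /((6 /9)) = 147 * sqrt(85) /1445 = 0.94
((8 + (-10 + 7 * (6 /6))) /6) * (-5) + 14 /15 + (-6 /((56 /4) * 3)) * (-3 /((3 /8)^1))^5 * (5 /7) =4910447 /1470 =3340.44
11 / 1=11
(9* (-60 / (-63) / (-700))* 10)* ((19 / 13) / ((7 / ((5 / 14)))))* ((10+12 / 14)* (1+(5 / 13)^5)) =-8109893880 / 81124178863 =-0.10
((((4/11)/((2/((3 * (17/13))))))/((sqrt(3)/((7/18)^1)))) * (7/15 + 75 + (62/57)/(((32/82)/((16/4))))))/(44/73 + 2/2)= 142961959 * sqrt(3)/28610010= 8.65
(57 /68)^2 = 3249 /4624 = 0.70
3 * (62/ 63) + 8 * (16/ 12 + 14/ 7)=622/ 21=29.62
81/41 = 1.98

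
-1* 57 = -57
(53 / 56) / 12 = 53 / 672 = 0.08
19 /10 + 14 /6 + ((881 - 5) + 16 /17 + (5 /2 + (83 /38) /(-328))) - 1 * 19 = 864.67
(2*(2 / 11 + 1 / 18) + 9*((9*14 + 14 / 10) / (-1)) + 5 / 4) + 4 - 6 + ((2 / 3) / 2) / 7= -15895031 / 13860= -1146.83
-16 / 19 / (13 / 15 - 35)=15 / 608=0.02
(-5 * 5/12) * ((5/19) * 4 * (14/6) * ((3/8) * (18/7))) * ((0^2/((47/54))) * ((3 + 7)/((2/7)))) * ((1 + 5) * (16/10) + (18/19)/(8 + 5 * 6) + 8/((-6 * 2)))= 0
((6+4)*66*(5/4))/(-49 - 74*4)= -55/23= -2.39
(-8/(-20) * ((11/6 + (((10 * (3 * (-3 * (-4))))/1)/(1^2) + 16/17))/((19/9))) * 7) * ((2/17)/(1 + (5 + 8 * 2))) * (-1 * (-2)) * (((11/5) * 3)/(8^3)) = 2331189/35142400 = 0.07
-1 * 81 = -81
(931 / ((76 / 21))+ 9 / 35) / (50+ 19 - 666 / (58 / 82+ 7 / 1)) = -949343 / 64190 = -14.79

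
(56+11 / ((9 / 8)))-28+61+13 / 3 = 928 / 9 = 103.11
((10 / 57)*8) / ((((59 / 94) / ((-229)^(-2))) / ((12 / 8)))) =3760 / 58786361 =0.00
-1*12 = -12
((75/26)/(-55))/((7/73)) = -1095/2002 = -0.55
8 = 8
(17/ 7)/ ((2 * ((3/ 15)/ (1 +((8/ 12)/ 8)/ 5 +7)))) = 8177/ 168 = 48.67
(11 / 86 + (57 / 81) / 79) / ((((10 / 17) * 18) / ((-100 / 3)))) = -2133245 / 4952826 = -0.43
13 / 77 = 0.17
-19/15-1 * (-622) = 9311/15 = 620.73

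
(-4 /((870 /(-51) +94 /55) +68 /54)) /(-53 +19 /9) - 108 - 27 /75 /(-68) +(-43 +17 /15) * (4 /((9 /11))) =-584550028897261 /1869472712700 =-312.68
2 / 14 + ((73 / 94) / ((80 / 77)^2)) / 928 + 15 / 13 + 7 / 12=286657832641 / 152411750400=1.88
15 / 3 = 5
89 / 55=1.62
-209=-209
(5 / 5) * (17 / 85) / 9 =0.02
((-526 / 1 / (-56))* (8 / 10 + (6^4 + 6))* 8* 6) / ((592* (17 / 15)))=875.46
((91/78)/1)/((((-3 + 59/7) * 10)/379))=18571/2280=8.15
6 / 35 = 0.17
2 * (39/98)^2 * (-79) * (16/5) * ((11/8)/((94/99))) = -130853151/1128470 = -115.96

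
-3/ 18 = -1/ 6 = -0.17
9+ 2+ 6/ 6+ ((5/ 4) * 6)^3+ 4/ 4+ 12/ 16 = 3485/ 8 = 435.62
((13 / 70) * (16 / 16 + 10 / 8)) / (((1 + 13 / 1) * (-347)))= -117 / 1360240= -0.00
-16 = -16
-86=-86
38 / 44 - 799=-798.14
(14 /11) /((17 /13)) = 182 /187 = 0.97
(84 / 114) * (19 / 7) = 2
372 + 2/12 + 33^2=8767/6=1461.17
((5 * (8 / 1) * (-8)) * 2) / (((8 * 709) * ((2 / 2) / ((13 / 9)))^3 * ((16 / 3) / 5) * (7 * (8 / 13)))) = -0.07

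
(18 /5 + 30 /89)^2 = 3069504 /198025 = 15.50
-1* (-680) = 680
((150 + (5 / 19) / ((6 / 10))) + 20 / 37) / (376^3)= 318415 / 112108905984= 0.00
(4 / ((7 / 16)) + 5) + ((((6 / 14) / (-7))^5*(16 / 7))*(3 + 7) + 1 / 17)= 477382509850 / 33614554631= 14.20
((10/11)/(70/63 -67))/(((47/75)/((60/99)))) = -45000/3372391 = -0.01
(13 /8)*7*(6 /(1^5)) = 68.25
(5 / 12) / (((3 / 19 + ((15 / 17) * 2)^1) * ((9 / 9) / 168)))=22610 / 621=36.41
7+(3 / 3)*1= 8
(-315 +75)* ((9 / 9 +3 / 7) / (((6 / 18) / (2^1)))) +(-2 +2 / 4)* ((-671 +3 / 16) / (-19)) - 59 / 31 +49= -272184623 / 131936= -2063.00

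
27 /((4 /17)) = 459 /4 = 114.75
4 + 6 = 10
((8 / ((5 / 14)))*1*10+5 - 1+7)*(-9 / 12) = -705 / 4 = -176.25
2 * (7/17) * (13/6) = 91/51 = 1.78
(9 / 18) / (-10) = -1 / 20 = -0.05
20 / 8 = 5 / 2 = 2.50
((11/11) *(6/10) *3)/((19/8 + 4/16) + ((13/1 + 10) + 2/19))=1368/19555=0.07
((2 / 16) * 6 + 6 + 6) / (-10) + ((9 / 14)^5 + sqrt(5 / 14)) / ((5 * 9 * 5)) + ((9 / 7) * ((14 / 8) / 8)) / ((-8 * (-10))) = -273428949 / 215129600 + sqrt(70) / 3150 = -1.27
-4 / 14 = -2 / 7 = -0.29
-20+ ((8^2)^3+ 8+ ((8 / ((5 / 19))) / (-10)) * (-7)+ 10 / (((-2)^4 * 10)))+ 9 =104864937 / 400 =262162.34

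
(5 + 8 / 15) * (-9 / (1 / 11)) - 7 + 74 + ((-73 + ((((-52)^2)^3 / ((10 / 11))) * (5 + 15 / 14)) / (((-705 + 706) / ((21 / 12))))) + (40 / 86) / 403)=20020973495833059 / 86645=231068999894.20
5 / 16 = 0.31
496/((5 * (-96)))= -31/30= -1.03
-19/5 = -3.80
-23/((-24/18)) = 69/4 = 17.25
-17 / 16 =-1.06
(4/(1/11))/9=44/9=4.89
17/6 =2.83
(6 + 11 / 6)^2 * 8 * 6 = 8836 / 3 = 2945.33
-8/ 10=-4/ 5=-0.80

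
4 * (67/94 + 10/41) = 7374/1927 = 3.83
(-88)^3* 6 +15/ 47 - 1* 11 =-192175606/ 47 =-4088842.68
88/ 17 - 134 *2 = -4468/ 17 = -262.82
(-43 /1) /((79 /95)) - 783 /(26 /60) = -1908815 /1027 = -1858.63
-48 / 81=-16 / 27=-0.59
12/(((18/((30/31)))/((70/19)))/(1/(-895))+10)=-840/315593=-0.00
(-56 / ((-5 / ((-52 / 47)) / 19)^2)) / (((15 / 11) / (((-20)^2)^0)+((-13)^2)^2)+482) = -361361 / 10603200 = -0.03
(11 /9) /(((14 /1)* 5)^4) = 11 /216090000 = 0.00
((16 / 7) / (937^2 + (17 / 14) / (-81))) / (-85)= -2592 / 84627430465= -0.00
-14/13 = -1.08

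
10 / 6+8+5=44 / 3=14.67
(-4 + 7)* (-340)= -1020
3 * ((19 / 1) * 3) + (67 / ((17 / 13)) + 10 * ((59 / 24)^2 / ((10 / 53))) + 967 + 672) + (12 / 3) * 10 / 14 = 149727019 / 68544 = 2184.39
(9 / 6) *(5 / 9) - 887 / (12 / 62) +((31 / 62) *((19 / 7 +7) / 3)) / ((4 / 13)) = -192223 / 42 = -4576.74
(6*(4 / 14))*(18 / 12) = 18 / 7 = 2.57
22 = 22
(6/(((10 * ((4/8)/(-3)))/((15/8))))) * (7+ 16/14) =-54.96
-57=-57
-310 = -310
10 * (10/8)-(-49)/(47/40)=5095/94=54.20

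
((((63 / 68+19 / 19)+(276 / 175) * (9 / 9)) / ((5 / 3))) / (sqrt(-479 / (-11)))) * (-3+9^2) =4878081 * sqrt(5269) / 14250250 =24.85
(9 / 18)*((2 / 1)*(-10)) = -10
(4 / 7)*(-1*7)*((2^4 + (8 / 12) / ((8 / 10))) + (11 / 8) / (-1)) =-371 / 6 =-61.83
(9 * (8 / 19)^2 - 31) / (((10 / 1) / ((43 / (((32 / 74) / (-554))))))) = 935620961 / 5776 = 161984.24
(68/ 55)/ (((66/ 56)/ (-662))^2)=23363664128/ 59895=390077.04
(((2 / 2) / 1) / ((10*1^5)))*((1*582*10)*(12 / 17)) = 6984 / 17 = 410.82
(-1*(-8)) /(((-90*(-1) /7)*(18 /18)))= 28 /45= 0.62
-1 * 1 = -1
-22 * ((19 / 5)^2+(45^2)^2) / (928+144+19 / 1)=-2255351692 / 27275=-82689.34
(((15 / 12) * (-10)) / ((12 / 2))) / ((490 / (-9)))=15 / 392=0.04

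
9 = 9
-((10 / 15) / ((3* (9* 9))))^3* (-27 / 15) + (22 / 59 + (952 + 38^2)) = 30431018477002 / 12698782695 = 2396.37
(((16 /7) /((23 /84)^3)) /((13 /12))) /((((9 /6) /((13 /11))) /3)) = 32514048 /133837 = 242.94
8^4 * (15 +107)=499712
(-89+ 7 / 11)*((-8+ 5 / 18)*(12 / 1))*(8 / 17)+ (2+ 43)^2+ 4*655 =1589191 / 187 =8498.35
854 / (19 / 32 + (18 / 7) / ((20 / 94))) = 956480 / 14201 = 67.35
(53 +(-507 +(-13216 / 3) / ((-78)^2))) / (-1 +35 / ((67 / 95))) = -69509351 / 7433127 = -9.35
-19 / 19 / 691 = -1 / 691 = -0.00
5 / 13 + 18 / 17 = 319 / 221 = 1.44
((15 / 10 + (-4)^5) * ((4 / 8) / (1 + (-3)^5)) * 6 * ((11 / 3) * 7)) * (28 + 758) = 5625795 / 22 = 255717.95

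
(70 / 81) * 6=140 / 27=5.19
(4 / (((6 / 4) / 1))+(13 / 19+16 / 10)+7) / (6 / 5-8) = -1703 / 969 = -1.76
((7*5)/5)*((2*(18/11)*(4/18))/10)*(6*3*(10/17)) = 1008/187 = 5.39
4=4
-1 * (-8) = 8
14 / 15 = 0.93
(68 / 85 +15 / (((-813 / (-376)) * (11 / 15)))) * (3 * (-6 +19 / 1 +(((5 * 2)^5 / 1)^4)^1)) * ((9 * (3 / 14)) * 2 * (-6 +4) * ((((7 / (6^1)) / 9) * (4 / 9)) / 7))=-61169600000000000007952048 / 313005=-195426910113256976751.02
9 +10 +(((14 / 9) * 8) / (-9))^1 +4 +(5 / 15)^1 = 1778 / 81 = 21.95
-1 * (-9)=9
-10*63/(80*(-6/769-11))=48447/67720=0.72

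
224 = 224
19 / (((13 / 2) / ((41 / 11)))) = 1558 / 143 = 10.90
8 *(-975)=-7800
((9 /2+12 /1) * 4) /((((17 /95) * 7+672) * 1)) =6270 /63959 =0.10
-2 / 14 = -1 / 7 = -0.14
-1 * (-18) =18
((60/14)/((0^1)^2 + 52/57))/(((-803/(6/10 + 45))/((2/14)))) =-19494/511511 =-0.04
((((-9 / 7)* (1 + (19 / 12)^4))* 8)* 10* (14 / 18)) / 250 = -151057 / 64800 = -2.33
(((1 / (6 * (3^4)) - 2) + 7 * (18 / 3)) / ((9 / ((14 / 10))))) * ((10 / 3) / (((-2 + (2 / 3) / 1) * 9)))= -136087 / 78732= -1.73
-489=-489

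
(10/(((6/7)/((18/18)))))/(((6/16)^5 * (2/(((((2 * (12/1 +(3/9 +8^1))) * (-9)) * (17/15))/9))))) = -237862912/6561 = -36254.06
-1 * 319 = -319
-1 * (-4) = 4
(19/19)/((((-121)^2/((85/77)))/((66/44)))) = 255/2254714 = 0.00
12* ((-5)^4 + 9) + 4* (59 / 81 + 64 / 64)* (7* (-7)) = 588808 / 81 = 7269.23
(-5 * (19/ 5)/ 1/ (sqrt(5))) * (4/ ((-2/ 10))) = 76 * sqrt(5) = 169.94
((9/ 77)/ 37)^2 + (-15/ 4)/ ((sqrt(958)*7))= 81/ 8116801-15*sqrt(958)/ 26824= -0.02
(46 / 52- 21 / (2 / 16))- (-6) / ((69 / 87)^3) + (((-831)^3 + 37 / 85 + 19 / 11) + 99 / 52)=-339470193712527707 / 591559540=-573856342.02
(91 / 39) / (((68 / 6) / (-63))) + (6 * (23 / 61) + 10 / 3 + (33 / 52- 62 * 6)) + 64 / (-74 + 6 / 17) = -19221381463 / 50634636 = -379.61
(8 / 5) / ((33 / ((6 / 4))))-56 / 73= -2788 / 4015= -0.69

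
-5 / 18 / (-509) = 5 / 9162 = 0.00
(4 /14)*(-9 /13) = -18 /91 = -0.20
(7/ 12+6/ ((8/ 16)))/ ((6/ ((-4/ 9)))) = -151/ 162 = -0.93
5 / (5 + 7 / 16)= 80 / 87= 0.92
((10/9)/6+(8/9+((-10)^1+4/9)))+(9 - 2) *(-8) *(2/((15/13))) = -14249/135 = -105.55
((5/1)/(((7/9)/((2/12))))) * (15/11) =225/154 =1.46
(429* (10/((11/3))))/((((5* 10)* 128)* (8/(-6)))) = -0.14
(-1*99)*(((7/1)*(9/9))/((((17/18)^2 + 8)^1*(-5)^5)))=224532/9003125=0.02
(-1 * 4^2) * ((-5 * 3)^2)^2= -810000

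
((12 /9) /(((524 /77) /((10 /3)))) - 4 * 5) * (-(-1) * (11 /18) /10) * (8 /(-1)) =100364 /10611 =9.46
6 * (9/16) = 27/8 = 3.38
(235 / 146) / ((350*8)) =47 / 81760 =0.00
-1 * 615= -615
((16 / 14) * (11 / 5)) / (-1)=-88 / 35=-2.51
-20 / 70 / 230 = -1 / 805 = -0.00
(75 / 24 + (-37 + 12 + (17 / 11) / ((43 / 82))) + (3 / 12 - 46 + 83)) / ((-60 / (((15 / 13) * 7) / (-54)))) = 485317 / 10625472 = 0.05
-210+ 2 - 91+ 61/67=-19972/67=-298.09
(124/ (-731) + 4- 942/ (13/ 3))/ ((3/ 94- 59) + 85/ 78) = 286146246/ 77552521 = 3.69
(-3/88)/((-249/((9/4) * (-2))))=-0.00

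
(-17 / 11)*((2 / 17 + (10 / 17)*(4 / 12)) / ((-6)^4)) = -1 / 2673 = -0.00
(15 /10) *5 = 15 /2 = 7.50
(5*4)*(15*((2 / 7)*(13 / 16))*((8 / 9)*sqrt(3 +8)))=205.31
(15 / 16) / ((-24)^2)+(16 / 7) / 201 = 6243 / 480256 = 0.01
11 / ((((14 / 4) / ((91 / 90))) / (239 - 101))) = 6578 / 15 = 438.53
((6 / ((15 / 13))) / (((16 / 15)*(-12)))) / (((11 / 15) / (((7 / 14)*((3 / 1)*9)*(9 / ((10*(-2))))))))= 9477 / 2816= 3.37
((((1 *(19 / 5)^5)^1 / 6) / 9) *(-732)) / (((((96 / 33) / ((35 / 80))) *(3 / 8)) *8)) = -11630237003 / 21600000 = -538.44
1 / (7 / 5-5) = -5 / 18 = -0.28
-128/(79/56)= -7168/79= -90.73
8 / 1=8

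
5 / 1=5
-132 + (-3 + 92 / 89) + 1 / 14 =-166833 / 1246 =-133.89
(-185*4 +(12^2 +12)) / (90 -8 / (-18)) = -2628 / 407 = -6.46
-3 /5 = -0.60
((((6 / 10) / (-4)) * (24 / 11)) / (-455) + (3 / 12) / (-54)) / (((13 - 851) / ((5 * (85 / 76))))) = 359329 / 13770364608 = 0.00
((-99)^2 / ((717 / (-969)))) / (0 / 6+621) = -21.33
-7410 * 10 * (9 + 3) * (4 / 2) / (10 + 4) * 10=-8892000 / 7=-1270285.71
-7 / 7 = -1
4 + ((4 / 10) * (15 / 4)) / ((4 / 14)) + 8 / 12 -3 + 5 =143 / 12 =11.92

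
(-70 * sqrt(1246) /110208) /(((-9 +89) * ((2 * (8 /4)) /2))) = -sqrt(1246) /251904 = -0.00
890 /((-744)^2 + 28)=445 /276782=0.00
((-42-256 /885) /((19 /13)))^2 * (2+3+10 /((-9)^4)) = 1553588276588972 /371016972045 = 4187.38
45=45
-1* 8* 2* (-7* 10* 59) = 66080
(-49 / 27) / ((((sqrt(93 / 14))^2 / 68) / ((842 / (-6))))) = 19638808 / 7533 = 2607.04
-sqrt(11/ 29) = -sqrt(319)/ 29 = -0.62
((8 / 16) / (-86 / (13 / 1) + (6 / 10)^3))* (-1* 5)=8125 / 20798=0.39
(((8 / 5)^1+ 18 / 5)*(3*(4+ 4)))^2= 389376 / 25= 15575.04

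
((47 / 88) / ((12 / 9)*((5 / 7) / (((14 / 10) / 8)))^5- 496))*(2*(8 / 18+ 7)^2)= 59597475459767 / 1021296073431744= 0.06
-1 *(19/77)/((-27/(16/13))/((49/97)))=2128/374517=0.01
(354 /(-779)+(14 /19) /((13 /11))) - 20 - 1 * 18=-383114 /10127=-37.83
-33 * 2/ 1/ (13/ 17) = -1122/ 13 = -86.31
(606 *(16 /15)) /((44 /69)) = 55752 /55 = 1013.67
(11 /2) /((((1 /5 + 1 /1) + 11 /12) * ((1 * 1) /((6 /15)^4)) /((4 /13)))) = 4224 /206375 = 0.02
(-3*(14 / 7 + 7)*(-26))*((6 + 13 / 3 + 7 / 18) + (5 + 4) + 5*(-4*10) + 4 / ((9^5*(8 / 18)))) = -30752839 / 243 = -126554.89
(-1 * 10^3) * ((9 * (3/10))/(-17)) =2700/17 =158.82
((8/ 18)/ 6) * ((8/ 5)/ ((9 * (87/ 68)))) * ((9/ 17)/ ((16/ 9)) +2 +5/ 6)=2044/ 63423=0.03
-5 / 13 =-0.38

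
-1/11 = -0.09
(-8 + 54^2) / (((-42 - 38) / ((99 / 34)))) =-105.84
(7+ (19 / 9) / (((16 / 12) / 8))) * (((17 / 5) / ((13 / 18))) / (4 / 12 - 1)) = -9027 / 65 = -138.88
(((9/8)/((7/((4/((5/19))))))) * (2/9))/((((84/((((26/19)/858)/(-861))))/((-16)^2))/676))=-43264/20883555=-0.00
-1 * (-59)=59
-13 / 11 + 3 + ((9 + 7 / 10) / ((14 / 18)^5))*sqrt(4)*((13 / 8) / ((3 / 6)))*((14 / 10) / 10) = 867088679 / 26411000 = 32.83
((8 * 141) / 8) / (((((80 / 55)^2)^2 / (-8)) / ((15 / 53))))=-30965715 / 434176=-71.32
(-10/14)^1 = -5/7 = -0.71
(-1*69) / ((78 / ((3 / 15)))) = -23 / 130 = -0.18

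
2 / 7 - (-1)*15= 15.29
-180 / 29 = -6.21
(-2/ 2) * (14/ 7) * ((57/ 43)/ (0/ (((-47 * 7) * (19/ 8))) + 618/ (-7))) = 133/ 4429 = 0.03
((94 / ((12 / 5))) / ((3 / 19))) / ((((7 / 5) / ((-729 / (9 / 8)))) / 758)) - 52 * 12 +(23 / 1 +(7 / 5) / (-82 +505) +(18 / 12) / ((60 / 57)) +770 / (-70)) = -10307814148111 / 118440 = -87029839.14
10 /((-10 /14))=-14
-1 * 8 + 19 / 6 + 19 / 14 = -73 / 21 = -3.48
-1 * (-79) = 79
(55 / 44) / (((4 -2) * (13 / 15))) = 75 / 104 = 0.72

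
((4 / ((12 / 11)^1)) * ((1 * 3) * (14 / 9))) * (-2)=-308 / 9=-34.22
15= 15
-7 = -7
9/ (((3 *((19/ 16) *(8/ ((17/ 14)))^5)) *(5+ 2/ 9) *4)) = 0.00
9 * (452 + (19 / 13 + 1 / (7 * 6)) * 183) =1185615 / 182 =6514.37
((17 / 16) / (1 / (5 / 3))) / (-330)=-17 / 3168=-0.01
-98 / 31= -3.16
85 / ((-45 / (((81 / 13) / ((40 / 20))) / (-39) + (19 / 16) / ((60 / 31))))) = -1471877 / 1460160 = -1.01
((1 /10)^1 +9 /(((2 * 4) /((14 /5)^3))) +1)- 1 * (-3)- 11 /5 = 6649 /250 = 26.60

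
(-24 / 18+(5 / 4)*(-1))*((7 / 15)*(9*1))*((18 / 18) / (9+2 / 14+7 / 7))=-1.07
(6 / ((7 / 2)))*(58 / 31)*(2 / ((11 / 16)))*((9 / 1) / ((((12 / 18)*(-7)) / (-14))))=601344 / 2387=251.92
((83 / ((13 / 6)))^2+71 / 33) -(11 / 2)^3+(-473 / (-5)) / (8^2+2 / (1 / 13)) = 1304.31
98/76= 49/38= 1.29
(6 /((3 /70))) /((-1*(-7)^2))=-20 /7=-2.86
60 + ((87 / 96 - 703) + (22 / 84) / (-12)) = -1294505 / 2016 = -642.12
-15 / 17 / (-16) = 15 / 272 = 0.06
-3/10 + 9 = 87/10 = 8.70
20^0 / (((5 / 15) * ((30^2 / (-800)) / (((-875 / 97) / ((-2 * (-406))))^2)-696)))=-15625 / 51102814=-0.00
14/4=7/2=3.50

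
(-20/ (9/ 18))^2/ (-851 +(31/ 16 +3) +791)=-25600/ 881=-29.06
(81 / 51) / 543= 9 / 3077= 0.00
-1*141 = -141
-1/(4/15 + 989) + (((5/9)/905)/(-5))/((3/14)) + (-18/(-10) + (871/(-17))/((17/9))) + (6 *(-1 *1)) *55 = -37234197051011/104788788885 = -355.33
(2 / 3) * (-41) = -82 / 3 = -27.33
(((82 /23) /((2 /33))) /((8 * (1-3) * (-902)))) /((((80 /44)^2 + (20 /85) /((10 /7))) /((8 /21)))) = 10285 /22986936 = 0.00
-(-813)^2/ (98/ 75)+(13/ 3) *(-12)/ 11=-545304521/ 1078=-505848.35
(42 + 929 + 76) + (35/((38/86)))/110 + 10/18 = 3943613/3762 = 1048.28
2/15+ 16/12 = 22/15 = 1.47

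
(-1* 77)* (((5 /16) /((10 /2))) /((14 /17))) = -187 /32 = -5.84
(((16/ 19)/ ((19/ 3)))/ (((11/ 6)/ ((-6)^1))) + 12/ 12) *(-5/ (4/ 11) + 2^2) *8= -174954/ 3971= -44.06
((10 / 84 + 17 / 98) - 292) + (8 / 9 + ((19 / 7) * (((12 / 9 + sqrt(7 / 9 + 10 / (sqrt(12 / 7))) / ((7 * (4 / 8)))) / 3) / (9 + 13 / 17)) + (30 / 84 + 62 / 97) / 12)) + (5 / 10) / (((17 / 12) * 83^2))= -11647129980131 / 40077942408 + 323 * sqrt(7 + 15 * sqrt(21)) / 36603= -290.54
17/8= 2.12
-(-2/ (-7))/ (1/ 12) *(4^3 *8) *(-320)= 3932160/ 7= 561737.14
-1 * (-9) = 9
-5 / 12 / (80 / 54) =-9 / 32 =-0.28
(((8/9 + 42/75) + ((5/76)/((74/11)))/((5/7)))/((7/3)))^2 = 3425271861001/8717846760000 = 0.39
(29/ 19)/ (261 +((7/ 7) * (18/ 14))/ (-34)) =6902/ 1180071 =0.01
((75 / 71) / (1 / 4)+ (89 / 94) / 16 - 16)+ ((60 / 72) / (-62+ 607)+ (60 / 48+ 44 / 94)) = -10.00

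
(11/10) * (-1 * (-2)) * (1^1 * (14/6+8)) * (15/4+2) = 7843/60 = 130.72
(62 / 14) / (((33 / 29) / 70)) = 8990 / 33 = 272.42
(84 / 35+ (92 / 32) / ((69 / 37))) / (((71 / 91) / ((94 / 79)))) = 2023021 / 336540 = 6.01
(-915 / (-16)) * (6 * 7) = 19215 / 8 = 2401.88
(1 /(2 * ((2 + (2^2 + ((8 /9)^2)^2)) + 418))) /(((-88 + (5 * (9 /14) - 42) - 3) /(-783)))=35960841 /5062089320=0.01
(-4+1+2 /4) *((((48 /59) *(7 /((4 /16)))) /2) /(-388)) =420 /5723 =0.07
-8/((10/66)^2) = -8712/25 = -348.48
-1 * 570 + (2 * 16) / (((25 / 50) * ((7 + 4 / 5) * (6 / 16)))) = -64130 / 117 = -548.12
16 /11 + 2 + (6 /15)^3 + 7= 14463 /1375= 10.52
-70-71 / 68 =-4831 / 68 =-71.04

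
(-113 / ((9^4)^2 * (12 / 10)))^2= 319225 / 66708726798666276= 0.00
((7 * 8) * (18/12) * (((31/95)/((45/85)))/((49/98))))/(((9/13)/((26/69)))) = 9975056/176985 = 56.36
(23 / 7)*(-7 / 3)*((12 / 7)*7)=-92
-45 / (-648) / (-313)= -5 / 22536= -0.00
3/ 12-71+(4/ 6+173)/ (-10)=-5287/ 60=-88.12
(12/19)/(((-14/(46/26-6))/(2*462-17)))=299310/1729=173.11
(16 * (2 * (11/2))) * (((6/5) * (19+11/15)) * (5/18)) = 52096/45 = 1157.69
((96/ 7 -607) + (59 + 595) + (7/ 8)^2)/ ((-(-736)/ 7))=27543/ 47104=0.58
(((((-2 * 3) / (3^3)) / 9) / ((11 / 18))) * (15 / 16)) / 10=-1 / 264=-0.00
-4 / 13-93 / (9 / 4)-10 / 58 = -47291 / 1131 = -41.81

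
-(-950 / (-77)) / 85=-190 / 1309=-0.15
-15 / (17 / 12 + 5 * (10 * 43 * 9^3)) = -180 / 18808217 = -0.00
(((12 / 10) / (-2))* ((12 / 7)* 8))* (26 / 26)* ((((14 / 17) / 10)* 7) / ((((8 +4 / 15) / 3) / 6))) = -27216 / 2635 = -10.33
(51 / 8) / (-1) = -51 / 8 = -6.38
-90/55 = -18/11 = -1.64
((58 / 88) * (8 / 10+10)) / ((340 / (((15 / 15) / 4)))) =783 / 149600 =0.01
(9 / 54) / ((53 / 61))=61 / 318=0.19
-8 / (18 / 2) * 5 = -40 / 9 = -4.44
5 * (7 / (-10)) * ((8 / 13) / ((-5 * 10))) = 14 / 325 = 0.04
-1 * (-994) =994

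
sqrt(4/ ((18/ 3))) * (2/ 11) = 2 * sqrt(6)/ 33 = 0.15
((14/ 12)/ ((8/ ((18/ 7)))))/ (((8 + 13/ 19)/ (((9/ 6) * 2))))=57/ 440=0.13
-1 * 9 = -9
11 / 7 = 1.57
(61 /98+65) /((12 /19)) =122189 /1176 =103.90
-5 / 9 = -0.56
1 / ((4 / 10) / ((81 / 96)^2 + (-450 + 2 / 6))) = -6895945 / 6144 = -1122.39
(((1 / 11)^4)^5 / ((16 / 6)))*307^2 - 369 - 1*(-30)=-1824497986257102744670365 / 5381999959460480073608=-339.00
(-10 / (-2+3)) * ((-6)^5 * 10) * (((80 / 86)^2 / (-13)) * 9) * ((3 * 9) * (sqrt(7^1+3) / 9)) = -33592320000 * sqrt(10) / 24037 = -4419363.61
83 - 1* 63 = 20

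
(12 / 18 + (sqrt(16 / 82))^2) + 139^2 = 2376589 / 123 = 19321.86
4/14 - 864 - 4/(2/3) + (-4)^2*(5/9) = -54232/63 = -860.83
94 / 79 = 1.19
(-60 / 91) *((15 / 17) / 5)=-0.12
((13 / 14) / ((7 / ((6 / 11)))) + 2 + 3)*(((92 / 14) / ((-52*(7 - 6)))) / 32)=-31441 / 1569568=-0.02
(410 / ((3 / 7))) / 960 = 1.00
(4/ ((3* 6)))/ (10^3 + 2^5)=1/ 4644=0.00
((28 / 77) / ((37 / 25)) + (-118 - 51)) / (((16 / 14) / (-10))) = 2403905 / 1628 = 1476.60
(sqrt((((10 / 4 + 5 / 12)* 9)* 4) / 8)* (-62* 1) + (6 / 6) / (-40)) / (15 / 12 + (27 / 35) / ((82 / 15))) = -17794* sqrt(210) / 1597 - 287 / 15970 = -161.48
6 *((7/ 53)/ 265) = 42/ 14045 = 0.00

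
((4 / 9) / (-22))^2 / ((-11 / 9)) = -4 / 11979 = -0.00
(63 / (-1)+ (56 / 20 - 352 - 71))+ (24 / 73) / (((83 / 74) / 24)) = -14425424 / 30295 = -476.17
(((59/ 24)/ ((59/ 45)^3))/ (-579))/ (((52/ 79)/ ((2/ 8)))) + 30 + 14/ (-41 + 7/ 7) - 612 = -3255137002991/ 5589650560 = -582.35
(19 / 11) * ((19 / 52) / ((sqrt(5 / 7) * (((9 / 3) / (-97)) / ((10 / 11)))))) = -35017 * sqrt(35) / 9438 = -21.95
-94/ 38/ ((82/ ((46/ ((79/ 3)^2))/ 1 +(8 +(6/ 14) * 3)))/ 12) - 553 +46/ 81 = -1532170041277/ 2756606013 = -555.82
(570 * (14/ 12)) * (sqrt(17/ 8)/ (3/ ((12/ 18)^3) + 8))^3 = 36176 * sqrt(34)/ 609725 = 0.35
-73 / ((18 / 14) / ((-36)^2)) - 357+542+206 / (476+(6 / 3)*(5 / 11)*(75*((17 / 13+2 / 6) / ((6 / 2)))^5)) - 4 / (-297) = -420008072085386705839 / 5722293333103974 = -73398.56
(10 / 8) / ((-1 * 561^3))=-0.00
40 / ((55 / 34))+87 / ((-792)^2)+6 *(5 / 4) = 6738365 / 209088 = 32.23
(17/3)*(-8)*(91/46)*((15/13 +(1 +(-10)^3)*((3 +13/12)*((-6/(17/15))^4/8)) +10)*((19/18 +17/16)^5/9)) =16070110544547142891390625/94454103239294976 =170136711.84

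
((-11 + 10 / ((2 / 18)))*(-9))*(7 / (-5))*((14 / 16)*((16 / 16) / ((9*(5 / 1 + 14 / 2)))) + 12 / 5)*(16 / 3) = 5752859 / 450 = 12784.13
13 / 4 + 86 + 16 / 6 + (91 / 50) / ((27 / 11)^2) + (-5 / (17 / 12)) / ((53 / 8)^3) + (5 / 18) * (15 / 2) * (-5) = 3772628094287 / 46125816525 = 81.79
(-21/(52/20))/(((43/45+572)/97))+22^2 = 482.63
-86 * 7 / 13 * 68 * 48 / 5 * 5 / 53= -1964928 / 689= -2851.85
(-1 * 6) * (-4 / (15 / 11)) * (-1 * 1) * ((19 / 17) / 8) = -209 / 85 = -2.46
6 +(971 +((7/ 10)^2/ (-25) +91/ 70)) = 2445701/ 2500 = 978.28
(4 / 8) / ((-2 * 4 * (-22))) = 1 / 352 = 0.00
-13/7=-1.86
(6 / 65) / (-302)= -3 / 9815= -0.00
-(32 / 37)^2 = -1024 / 1369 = -0.75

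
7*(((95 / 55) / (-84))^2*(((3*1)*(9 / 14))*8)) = 0.05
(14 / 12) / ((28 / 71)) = 71 / 24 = 2.96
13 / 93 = 0.14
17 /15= 1.13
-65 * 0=0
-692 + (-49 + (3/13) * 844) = -7101/13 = -546.23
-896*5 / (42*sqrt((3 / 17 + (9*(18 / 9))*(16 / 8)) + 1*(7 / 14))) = -320*sqrt(42398) / 3741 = -17.61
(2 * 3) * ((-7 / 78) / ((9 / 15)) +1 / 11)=-151 / 429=-0.35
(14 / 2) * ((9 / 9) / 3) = 7 / 3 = 2.33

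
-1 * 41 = -41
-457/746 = -0.61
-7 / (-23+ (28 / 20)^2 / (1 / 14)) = -175 / 111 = -1.58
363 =363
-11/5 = -2.20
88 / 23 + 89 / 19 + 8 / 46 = 165 / 19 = 8.68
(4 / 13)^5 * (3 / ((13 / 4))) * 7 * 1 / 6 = 14336 / 4826809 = 0.00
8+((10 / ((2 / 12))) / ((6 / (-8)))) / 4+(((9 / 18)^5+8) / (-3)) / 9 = -10625 / 864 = -12.30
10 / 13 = 0.77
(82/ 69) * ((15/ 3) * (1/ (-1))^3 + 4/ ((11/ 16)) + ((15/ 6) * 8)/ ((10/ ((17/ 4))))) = 8405/ 759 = 11.07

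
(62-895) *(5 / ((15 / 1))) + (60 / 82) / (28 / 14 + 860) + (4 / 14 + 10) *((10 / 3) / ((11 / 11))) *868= 1562946982 / 53013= 29482.33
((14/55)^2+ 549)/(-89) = -1660921/269225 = -6.17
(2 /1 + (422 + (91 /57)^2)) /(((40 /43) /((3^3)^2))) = 4826939931 /14440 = 334275.62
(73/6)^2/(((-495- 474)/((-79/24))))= 0.50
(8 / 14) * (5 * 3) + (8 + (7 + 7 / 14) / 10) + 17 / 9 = 19.21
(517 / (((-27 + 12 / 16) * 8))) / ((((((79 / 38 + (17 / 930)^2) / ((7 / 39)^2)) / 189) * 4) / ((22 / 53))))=-228964847265 / 306052100237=-0.75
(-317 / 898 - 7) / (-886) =6603 / 795628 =0.01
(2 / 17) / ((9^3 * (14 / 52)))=52 / 86751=0.00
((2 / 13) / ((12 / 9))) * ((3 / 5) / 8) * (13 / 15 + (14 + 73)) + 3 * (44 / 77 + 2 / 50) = 47223 / 18200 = 2.59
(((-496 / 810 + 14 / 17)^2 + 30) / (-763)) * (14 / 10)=-1424210866 / 25834757625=-0.06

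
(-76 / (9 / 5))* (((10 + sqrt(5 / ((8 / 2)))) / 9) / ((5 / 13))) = -9880 / 81 - 494* sqrt(5) / 81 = -135.61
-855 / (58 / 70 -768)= 1.11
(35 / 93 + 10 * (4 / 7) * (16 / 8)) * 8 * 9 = 184440 / 217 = 849.95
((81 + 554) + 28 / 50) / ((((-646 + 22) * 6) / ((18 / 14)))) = -15889 / 72800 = -0.22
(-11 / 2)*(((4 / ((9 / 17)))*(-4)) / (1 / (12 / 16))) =124.67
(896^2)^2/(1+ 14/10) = 805641912320/3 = 268547304106.67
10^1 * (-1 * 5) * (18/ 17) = -900/ 17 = -52.94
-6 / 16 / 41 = -3 / 328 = -0.01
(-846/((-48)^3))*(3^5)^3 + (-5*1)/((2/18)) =224707383/2048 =109720.40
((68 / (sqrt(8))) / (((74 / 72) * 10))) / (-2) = -153 * sqrt(2) / 185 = -1.17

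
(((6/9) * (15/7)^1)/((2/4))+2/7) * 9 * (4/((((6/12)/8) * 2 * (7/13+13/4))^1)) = 329472/1379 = 238.92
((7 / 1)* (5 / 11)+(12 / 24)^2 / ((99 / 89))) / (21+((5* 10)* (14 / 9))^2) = 639 / 1138676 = 0.00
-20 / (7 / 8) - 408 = -3016 / 7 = -430.86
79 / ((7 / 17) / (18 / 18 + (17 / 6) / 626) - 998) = -0.08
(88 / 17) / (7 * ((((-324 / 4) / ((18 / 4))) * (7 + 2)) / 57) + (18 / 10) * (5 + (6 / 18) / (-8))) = -66880 / 141729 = -0.47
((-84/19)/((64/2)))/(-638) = 21/96976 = 0.00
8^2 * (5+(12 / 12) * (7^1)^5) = 1075968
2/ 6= 0.33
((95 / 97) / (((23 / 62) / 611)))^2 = 12951289464100 / 4977361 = 2602039.41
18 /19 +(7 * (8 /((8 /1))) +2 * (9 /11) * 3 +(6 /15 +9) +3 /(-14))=322477 /14630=22.04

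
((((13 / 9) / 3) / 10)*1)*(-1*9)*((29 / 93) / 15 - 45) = 407849 / 20925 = 19.49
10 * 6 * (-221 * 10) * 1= -132600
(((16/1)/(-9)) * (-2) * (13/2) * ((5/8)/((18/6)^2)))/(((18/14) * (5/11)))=2002/729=2.75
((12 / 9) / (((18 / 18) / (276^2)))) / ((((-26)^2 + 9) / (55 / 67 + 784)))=5340750144 / 45895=116368.89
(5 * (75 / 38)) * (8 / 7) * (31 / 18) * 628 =4867000 / 399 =12197.99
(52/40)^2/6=0.28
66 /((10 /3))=99 /5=19.80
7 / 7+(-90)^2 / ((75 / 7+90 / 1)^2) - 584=-582.20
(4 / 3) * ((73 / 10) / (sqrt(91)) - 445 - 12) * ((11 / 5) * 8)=-160864 / 15 + 12848 * sqrt(91) / 6825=-10706.31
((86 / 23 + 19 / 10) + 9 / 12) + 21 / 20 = 1711 / 230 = 7.44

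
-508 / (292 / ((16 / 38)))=-1016 / 1387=-0.73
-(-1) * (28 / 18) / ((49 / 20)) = 40 / 63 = 0.63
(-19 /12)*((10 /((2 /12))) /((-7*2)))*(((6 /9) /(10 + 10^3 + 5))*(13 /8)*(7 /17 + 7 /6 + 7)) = 30875 /496944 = 0.06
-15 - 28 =-43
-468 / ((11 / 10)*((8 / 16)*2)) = -4680 / 11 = -425.45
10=10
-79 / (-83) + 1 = 162 / 83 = 1.95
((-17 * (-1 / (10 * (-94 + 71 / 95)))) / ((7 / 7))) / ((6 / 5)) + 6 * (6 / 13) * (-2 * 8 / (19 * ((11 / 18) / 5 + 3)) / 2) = -2867595665 / 7378519356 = -0.39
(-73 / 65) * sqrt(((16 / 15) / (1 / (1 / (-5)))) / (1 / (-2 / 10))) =-292 * sqrt(15) / 4875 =-0.23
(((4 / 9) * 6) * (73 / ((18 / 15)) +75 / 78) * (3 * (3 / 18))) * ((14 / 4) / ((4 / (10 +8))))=16870 / 13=1297.69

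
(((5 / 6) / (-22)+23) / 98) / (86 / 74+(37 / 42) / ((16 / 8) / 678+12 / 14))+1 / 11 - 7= -2075444771 / 305126052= -6.80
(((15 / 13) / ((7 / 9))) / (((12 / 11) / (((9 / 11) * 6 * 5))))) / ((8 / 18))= 54675 / 728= 75.10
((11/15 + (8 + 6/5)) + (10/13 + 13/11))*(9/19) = 5.63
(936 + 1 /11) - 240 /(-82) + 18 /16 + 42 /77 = 3394003 /3608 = 940.69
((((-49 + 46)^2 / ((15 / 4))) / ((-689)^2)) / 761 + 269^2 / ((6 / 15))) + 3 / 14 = 2287368984706279 / 12644193835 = 180902.71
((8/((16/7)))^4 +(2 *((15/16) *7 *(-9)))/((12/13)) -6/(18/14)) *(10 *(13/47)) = 108745/2256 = 48.20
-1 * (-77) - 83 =-6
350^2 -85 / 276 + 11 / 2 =122505.19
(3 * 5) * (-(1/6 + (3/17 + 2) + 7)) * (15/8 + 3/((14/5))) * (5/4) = -516.17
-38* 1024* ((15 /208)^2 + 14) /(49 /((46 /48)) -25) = -2118299816 /101569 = -20855.77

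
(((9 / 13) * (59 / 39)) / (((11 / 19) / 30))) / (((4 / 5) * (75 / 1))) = 0.90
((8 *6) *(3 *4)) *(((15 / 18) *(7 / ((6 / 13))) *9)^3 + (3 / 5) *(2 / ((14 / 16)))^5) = 71243943297453 / 84035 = 847788936.72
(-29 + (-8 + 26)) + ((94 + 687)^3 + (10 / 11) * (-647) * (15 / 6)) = 5240158655 / 11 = 476378059.55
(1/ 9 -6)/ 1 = -53/ 9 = -5.89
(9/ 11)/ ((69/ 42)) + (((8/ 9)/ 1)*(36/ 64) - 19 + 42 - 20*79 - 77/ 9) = -7124995/ 4554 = -1564.56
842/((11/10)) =8420/11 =765.45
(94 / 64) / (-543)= -47 / 17376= -0.00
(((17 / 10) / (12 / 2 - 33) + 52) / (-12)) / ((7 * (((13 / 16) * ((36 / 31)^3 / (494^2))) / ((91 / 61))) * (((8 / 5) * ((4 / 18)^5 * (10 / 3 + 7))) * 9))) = -2193699.75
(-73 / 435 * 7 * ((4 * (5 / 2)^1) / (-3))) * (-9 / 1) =-1022 / 29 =-35.24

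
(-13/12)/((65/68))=-17/15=-1.13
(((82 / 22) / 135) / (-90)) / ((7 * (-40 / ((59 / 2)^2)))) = 142721 / 149688000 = 0.00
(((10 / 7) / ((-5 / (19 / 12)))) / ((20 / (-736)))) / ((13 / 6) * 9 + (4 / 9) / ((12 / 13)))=31464 / 37765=0.83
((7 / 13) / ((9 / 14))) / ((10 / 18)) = 1.51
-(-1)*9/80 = 9/80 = 0.11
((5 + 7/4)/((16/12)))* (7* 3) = 1701/16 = 106.31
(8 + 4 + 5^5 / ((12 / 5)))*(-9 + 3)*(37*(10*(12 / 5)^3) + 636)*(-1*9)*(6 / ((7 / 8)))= 2798299338.79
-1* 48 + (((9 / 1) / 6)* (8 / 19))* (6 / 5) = -4488 / 95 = -47.24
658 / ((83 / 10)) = 6580 / 83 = 79.28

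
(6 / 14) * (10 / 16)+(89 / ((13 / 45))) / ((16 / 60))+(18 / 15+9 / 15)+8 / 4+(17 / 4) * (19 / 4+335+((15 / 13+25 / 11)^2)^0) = 18982919 / 7280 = 2607.54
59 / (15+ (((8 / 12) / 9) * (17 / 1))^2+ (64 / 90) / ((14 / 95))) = 301077 / 109261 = 2.76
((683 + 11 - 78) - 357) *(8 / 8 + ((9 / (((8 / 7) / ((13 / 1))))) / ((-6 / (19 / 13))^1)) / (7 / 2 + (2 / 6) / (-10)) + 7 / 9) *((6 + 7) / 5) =-10503227 / 2880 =-3646.95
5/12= 0.42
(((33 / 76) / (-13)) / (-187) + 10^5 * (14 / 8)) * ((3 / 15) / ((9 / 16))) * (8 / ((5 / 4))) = 376230400384 / 944775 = 398222.22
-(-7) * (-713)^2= 3558583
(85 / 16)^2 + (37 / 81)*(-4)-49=-468727 / 20736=-22.60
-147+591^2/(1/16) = 5588349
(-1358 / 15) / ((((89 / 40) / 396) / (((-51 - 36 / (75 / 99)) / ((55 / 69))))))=22155650496 / 11125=1991519.15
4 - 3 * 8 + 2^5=12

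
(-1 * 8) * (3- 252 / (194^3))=-21903900 / 912673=-24.00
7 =7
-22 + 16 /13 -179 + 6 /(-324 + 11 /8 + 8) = -2179091 /10907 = -199.79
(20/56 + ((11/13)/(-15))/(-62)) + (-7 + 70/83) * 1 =-20365432/3512145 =-5.80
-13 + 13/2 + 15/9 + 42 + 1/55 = 12271/330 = 37.18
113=113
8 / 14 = 4 / 7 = 0.57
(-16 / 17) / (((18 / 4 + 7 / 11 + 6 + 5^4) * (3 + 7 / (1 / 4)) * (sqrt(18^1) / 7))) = -1232 * sqrt(2) / 22126095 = -0.00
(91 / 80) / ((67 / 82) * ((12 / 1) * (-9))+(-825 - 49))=-533 / 450880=-0.00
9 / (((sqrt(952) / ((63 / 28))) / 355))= 28755*sqrt(238) / 1904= 232.99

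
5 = 5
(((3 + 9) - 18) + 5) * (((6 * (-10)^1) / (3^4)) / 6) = 10 / 81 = 0.12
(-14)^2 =196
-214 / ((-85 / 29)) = 73.01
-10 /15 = -2 /3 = -0.67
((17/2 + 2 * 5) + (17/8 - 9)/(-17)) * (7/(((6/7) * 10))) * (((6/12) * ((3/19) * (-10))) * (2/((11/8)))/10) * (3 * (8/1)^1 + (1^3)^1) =-629895/14212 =-44.32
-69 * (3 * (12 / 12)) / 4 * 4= -207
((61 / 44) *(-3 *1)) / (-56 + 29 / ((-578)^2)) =5094781 / 68598475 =0.07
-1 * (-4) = 4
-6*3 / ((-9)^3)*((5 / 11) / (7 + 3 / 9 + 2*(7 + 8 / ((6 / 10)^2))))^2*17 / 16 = 425 / 339249152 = 0.00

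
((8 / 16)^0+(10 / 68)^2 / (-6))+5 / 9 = 32293 / 20808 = 1.55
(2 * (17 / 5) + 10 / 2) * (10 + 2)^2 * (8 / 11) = 67968 / 55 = 1235.78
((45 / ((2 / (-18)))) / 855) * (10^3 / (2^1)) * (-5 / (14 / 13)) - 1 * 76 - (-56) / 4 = 138004 / 133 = 1037.62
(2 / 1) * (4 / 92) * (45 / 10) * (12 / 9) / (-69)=-4 / 529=-0.01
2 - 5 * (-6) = 32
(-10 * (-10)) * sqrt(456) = 2135.42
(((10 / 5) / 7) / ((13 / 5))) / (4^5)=5 / 46592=0.00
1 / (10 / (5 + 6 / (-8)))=17 / 40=0.42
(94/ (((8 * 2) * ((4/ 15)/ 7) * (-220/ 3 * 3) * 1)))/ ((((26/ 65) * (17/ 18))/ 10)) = -222075/ 11968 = -18.56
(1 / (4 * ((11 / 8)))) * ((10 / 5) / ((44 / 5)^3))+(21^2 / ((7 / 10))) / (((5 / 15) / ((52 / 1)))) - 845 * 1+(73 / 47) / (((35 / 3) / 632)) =37579109487273 / 385351120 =97519.14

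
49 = 49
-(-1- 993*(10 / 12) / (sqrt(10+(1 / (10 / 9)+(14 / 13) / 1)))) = 1+1655*sqrt(22490) / 1038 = 240.11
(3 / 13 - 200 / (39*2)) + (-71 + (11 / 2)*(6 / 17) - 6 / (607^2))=-1341523115 / 18790899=-71.39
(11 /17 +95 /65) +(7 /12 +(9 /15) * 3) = 4.49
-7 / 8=-0.88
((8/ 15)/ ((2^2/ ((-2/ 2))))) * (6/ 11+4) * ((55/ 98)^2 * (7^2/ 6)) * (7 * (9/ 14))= -1375/ 196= -7.02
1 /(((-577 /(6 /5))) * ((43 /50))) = -60 /24811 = -0.00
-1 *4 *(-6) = 24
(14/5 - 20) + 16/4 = -66/5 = -13.20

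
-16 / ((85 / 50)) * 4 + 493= 7741 / 17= 455.35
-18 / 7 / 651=-0.00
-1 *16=-16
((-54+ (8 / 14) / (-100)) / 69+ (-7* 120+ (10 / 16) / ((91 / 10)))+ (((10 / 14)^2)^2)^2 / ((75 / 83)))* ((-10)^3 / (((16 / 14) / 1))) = 724494442913435 / 984957428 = 735559.14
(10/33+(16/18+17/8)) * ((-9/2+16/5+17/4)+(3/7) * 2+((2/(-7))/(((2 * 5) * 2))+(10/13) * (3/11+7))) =493699991/15855840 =31.14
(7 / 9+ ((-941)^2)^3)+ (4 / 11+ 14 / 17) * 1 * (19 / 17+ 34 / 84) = 139049303536402706598299 / 200277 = 694284933049739643.59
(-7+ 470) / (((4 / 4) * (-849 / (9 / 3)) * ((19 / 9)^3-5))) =-337527 / 909562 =-0.37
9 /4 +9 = 45 /4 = 11.25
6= 6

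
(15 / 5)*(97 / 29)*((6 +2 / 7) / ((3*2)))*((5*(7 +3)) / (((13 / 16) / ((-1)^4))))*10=17072000 / 2639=6469.12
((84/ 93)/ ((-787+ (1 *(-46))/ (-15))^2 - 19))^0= 1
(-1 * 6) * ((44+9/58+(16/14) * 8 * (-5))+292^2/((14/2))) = -14834037/203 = -73074.07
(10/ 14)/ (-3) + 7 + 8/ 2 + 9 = 19.76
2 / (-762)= -1 / 381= -0.00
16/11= 1.45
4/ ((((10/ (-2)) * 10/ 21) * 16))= -21/ 200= -0.10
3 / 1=3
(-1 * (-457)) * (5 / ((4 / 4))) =2285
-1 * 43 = -43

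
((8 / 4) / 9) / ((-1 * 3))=-2 / 27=-0.07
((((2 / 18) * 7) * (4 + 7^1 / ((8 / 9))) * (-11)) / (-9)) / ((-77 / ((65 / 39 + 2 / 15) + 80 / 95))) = -251 / 648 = -0.39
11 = 11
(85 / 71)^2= 7225 / 5041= 1.43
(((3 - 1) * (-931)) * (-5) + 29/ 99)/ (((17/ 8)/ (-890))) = -6562639280/ 1683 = -3899369.74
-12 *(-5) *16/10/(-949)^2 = 96/900601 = 0.00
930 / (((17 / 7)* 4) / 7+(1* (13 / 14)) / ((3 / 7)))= 54684 / 209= 261.65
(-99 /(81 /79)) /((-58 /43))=37367 /522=71.58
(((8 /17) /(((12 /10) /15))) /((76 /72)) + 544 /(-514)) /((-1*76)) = -93686 /1577209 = -0.06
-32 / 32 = -1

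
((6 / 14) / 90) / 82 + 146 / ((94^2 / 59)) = 37085479 / 38038980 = 0.97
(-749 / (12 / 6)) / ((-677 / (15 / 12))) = 3745 / 5416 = 0.69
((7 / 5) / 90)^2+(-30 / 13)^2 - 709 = -24081494219 / 34222500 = -703.67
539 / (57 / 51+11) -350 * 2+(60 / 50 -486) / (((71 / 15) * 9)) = -9754075 / 14626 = -666.90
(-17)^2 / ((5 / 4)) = 1156 / 5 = 231.20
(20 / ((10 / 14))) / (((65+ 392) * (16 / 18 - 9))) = -252 / 33361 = -0.01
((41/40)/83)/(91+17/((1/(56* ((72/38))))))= 779/119523320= 0.00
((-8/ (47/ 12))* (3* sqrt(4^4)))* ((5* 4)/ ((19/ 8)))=-737280/ 893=-825.62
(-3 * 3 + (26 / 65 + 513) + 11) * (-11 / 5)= -28347 / 25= -1133.88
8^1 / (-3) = -8 / 3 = -2.67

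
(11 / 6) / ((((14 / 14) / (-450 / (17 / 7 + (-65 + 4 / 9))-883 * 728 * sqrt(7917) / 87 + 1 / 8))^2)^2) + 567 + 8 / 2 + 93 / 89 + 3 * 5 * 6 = 83168153414575525589876265543410673464464744435 / 242830376304491604566016-939779392721441596878450415728209 * sqrt(7917) / 5446057410961632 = 342479496351522003338092.60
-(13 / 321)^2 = -169 / 103041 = -0.00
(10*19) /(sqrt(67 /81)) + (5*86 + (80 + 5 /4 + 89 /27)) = 1710*sqrt(67) /67 + 55571 /108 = 723.46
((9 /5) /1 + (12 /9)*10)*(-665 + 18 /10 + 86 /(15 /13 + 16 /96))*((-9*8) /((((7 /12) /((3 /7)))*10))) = 30204496512 /630875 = 47877.15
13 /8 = 1.62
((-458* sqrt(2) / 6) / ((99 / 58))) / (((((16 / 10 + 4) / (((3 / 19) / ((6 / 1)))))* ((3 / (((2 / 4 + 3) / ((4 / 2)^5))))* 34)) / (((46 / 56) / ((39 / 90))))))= -3818575* sqrt(2) / 8939234304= -0.00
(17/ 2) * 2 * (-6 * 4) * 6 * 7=-17136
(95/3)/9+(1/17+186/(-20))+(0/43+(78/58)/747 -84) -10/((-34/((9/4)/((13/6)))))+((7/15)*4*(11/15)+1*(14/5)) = -30608982422/359064225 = -85.25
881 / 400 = 2.20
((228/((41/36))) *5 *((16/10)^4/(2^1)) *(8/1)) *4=537919488/5125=104959.90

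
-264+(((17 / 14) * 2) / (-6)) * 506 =-9845 / 21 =-468.81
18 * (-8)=-144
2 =2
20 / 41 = 0.49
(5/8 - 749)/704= -5987/5632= -1.06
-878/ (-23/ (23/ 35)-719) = 1.16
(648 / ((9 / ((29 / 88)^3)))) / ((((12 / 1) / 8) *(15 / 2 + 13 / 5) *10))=73167 / 4301792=0.02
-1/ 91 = -0.01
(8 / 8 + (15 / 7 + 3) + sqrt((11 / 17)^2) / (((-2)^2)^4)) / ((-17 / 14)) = -187213 / 36992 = -5.06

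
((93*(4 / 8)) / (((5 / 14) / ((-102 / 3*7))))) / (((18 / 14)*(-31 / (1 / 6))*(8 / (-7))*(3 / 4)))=-40817 / 270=-151.17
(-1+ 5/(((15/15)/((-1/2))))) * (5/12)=-35/24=-1.46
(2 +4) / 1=6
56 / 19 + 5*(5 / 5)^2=151 / 19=7.95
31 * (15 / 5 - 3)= 0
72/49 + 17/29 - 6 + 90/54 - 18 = -86444/4263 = -20.28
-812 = -812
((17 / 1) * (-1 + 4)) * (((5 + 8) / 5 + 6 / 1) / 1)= 2193 / 5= 438.60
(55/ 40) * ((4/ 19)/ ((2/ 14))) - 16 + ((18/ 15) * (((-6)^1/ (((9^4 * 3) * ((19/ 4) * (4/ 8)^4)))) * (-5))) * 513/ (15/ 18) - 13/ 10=-29449/ 2565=-11.48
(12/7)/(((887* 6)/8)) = 16/6209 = 0.00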